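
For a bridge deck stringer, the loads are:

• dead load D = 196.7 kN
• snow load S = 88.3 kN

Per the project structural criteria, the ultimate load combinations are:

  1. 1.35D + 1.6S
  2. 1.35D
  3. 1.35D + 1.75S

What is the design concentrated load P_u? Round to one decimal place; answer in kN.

420.1 kN

1. 1.35(196.7) + 1.6(88.3) = 265.5 + 141.3 = 406.8
2. 1.35(196.7) = 265.5
3. 1.35(196.7) + 1.75(88.3) = 420.1
Combination 3 governs: P_u = 420.1 kN.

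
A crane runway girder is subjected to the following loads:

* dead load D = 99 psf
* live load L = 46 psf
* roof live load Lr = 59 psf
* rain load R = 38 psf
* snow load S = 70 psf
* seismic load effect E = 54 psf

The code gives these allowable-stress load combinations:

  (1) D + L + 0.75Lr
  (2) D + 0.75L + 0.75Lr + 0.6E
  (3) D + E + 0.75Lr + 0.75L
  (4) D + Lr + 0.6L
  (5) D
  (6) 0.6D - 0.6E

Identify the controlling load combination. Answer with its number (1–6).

(1) 1.0(99) + 1.0(46) + 0.75(59) = 99.00 + 46.00 + 44.25 = 189.25
(2) 1.0(99) + 0.75(46) + 0.75(59) + 0.6(54) = 99.00 + 34.50 + 44.25 + 32.40 = 210.15
(3) 1.0(99) + 1.0(54) + 0.75(59) + 0.75(46) = 99.00 + 54.00 + 44.25 + 34.50 = 231.75
(4) 1.0(99) + 1.0(59) + 0.6(46) = 99.00 + 59.00 + 27.60 = 185.60
(5) 1.0(99) = 99.00
(6) 0.6(99) - 0.6(54) = 59.40 - 32.40 = 27.00
The largest value is 231.75 psf from combination 3.

Combination 3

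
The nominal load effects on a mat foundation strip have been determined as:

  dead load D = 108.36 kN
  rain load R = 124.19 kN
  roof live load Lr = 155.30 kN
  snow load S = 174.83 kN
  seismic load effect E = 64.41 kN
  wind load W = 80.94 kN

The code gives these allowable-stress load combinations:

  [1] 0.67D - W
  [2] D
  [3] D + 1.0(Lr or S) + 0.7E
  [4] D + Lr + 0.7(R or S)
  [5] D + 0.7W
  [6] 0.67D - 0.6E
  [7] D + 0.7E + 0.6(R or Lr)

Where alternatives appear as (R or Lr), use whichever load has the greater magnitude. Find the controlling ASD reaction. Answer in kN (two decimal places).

386.04 kN

(Lr or S) → S = 174.83 kN; (R or S) → S = 174.83 kN; (R or Lr) → Lr = 155.30 kN.
[1] 0.67(108.36) - 1.0(80.94) = 72.60 - 80.94 = -8.34
[2] 1.0(108.36) = 108.36
[3] 1.0(108.36) + 1.0(174.83) + 0.7(64.41) = 108.36 + 174.83 + 45.09 = 328.28
[4] 1.0(108.36) + 1.0(155.30) + 0.7(174.83) = 108.36 + 155.30 + 122.38 = 386.04
[5] 1.0(108.36) + 0.7(80.94) = 108.36 + 56.66 = 165.02
[6] 0.67(108.36) - 0.6(64.41) = 33.96
[7] 1.0(108.36) + 0.7(64.41) + 0.6(155.30) = 108.36 + 45.09 + 93.18 = 246.63
The controlling combination is 4, giving 386.04 kN.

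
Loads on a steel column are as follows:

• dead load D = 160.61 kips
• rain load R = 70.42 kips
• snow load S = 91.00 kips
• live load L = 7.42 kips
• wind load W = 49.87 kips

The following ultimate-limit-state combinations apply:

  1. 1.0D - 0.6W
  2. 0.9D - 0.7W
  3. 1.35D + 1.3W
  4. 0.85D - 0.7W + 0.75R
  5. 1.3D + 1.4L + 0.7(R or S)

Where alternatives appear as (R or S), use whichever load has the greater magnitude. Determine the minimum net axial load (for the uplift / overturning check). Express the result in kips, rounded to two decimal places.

109.64 kips

(R or S) → S = 91.00 kips.
1. 1.0(160.61) - 0.6(49.87) = 160.61 - 29.92 = 130.69
2. 0.9(160.61) - 0.7(49.87) = 144.55 - 34.91 = 109.64
3. 1.35(160.61) + 1.3(49.87) = 216.82 + 64.83 = 281.65
4. 0.85(160.61) - 0.7(49.87) + 0.75(70.42) = 154.42
5. 1.3(160.61) + 1.4(7.42) + 0.7(91.00) = 208.79 + 10.39 + 63.70 = 282.88
Combination 2 gives the minimum: 109.64 kips.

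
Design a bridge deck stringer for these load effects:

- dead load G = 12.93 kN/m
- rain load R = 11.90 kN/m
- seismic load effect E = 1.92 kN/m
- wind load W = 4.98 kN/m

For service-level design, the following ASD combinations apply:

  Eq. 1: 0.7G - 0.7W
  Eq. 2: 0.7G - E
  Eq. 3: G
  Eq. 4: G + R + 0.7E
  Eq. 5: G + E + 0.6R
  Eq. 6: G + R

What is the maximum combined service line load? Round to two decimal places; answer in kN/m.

26.17 kN/m

Eq. 1: 0.7(12.93) - 0.7(4.98) = 5.57
Eq. 2: 0.7(12.93) - 1.0(1.92) = 7.13
Eq. 3: 1.0(12.93) = 12.93
Eq. 4: 1.0(12.93) + 1.0(11.90) + 0.7(1.92) = 26.17
Eq. 5: 1.0(12.93) + 1.0(1.92) + 0.6(11.90) = 21.99
Eq. 6: 1.0(12.93) + 1.0(11.90) = 24.83
Maximum is from combination 4.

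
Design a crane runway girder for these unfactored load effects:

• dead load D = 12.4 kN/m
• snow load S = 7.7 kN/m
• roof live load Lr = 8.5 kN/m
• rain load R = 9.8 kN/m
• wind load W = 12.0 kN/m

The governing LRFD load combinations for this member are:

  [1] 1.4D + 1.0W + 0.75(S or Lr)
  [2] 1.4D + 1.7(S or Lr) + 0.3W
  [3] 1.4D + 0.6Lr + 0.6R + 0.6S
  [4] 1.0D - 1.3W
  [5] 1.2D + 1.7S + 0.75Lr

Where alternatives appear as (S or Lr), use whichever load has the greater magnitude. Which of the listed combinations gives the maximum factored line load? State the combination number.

(S or Lr) → Lr = 8.5 kN/m.
[1] 1.4(12.4) + 1.0(12.0) + 0.75(8.5) = 17.36 + 12.00 + 6.38 = 35.74
[2] 1.4(12.4) + 1.7(8.5) + 0.3(12.0) = 17.36 + 14.45 + 3.60 = 35.41
[3] 1.4(12.4) + 0.6(8.5) + 0.6(9.8) + 0.6(7.7) = 17.36 + 5.10 + 5.88 + 4.62 = 32.96
[4] 1.0(12.4) - 1.3(12.0) = 12.40 - 15.60 = -3.20
[5] 1.2(12.4) + 1.7(7.7) + 0.75(8.5) = 14.88 + 13.09 + 6.38 = 34.35
The largest value is 35.74 kN/m from combination 1.

Combination 1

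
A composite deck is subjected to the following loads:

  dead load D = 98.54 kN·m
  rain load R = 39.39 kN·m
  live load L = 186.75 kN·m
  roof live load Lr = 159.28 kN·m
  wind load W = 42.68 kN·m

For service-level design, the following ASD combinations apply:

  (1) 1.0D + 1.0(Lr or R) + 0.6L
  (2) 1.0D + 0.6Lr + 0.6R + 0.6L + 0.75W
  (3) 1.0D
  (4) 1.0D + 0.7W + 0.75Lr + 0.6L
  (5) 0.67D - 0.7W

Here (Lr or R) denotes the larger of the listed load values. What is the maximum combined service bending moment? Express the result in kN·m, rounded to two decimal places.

(Lr or R) → Lr = 159.28 kN·m.
(1) 1.0(98.54) + 1.0(159.28) + 0.6(186.75) = 369.87
(2) 1.0(98.54) + 0.6(159.28) + 0.6(39.39) + 0.6(186.75) + 0.75(42.68) = 361.80
(3) 1.0(98.54) = 98.54
(4) 1.0(98.54) + 0.7(42.68) + 0.75(159.28) + 0.6(186.75) = 359.93
(5) 0.67(98.54) - 0.7(42.68) = 36.15
Combination 1 governs: M = 369.87 kN·m.

369.87 kN·m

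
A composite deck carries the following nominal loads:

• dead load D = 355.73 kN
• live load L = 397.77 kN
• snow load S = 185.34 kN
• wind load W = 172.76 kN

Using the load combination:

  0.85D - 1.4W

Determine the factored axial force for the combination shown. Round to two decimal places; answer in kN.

60.51 kN

0.85(355.73) - 1.4(172.76) = 302.37 - 241.86 = 60.51
N_u = 60.51 kN.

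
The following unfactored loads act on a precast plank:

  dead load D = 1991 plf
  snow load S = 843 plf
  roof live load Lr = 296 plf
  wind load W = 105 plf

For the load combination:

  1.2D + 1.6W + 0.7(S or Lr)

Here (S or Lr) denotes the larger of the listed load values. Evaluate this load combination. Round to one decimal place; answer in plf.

3147.3 plf

(S or Lr) → S = 843 plf.
1.2(1991) + 1.6(105) + 0.7(843) = 2389.2 + 168.0 + 590.1 = 3147.3
w_u = 3147.3 plf.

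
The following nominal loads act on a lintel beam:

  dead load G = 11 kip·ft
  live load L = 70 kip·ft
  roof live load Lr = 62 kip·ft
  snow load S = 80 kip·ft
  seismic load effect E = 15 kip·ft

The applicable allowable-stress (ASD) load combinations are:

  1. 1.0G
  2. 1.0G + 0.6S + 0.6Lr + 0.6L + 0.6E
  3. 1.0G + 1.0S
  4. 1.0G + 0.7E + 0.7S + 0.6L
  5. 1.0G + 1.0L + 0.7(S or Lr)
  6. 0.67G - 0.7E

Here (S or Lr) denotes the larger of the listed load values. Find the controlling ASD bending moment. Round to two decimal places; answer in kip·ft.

(S or Lr) → S = 80 kip·ft.
1. 1.0(11) = 11.00
2. 1.0(11) + 0.6(80) + 0.6(62) + 0.6(70) + 0.6(15) = 147.20
3. 1.0(11) + 1.0(80) = 91.00
4. 1.0(11) + 0.7(15) + 0.7(80) + 0.6(70) = 119.50
5. 1.0(11) + 1.0(70) + 0.7(80) = 137.00
6. 0.67(11) - 0.7(15) = -3.13
Combination 2 governs: M = 147.20 kip·ft.

147.20 kip·ft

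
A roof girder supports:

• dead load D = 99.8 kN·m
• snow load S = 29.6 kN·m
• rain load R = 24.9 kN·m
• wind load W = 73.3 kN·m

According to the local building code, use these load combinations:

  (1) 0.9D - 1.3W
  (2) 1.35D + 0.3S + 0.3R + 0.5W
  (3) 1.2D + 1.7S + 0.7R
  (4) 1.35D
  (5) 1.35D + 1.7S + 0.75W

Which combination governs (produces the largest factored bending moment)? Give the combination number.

Combination 5

(1) 0.9(99.8) - 1.3(73.3) = -5.5
(2) 1.35(99.8) + 0.3(29.6) + 0.3(24.9) + 0.5(73.3) = 187.7
(3) 1.2(99.8) + 1.7(29.6) + 0.7(24.9) = 187.5
(4) 1.35(99.8) = 134.7
(5) 1.35(99.8) + 1.7(29.6) + 0.75(73.3) = 240.0
The largest value is 240.0 kN·m from combination 5.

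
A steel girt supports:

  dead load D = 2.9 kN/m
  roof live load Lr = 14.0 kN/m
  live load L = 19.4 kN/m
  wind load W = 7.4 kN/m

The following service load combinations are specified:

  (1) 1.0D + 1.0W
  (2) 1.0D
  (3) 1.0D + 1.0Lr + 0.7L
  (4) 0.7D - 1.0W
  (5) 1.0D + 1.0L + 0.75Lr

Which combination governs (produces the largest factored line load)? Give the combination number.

Combination 5

(1) 1.0(2.9) + 1.0(7.4) = 2.9 + 7.4 = 10.3
(2) 1.0(2.9) = 2.9
(3) 1.0(2.9) + 1.0(14.0) + 0.7(19.4) = 2.9 + 14.0 + 13.6 = 30.5
(4) 0.7(2.9) - 1.0(7.4) = 2.0 - 7.4 = -5.4
(5) 1.0(2.9) + 1.0(19.4) + 0.75(14.0) = 2.9 + 19.4 + 10.5 = 32.8
The largest value is 32.8 kN/m from combination 5.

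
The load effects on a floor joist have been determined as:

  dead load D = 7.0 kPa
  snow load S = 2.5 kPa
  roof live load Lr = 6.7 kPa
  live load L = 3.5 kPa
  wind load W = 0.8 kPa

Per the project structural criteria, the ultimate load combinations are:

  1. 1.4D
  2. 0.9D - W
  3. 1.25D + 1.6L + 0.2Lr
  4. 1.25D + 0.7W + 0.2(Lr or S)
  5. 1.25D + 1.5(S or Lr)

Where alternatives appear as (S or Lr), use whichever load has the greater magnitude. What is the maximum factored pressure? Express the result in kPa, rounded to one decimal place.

18.8 kPa

(Lr or S) → Lr = 6.7 kPa; (S or Lr) → Lr = 6.7 kPa.
1. 1.4(7.0) = 9.8
2. 0.9(7.0) - 1.0(0.8) = 5.5
3. 1.25(7.0) + 1.6(3.5) + 0.2(6.7) = 15.7
4. 1.25(7.0) + 0.7(0.8) + 0.2(6.7) = 10.7
5. 1.25(7.0) + 1.5(6.7) = 18.8
The controlling combination is 5, giving 18.8 kPa.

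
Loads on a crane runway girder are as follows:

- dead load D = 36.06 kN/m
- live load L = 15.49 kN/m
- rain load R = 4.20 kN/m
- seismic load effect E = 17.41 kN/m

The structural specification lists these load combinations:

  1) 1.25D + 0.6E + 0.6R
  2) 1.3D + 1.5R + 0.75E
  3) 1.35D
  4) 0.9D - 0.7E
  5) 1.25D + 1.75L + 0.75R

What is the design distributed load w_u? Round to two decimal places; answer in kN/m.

1) 1.25(36.06) + 0.6(17.41) + 0.6(4.20) = 58.04
2) 1.3(36.06) + 1.5(4.20) + 0.75(17.41) = 66.24
3) 1.35(36.06) = 48.68
4) 0.9(36.06) - 0.7(17.41) = 20.27
5) 1.25(36.06) + 1.75(15.49) + 0.75(4.20) = 75.33
Maximum is from combination 5.

75.33 kN/m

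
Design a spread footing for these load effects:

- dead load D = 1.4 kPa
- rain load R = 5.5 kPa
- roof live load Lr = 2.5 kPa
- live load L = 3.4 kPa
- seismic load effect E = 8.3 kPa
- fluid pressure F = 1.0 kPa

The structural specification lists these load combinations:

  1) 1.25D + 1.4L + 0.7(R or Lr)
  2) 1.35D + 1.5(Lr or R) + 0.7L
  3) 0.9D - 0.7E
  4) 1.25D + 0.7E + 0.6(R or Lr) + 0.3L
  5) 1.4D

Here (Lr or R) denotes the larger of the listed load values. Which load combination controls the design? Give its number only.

(R or Lr) → R = 5.5 kPa; (Lr or R) → R = 5.5 kPa.
1) 1.25(1.4) + 1.4(3.4) + 0.7(5.5) = 1.75 + 4.76 + 3.85 = 10.36
2) 1.35(1.4) + 1.5(5.5) + 0.7(3.4) = 1.89 + 8.25 + 2.38 = 12.52
3) 0.9(1.4) - 0.7(8.3) = 1.26 - 5.81 = -4.55
4) 1.25(1.4) + 0.7(8.3) + 0.6(5.5) + 0.3(3.4) = 1.75 + 5.81 + 3.30 + 1.02 = 11.88
5) 1.4(1.4) = 1.96
The largest value is 12.52 kPa from combination 2.

Combination 2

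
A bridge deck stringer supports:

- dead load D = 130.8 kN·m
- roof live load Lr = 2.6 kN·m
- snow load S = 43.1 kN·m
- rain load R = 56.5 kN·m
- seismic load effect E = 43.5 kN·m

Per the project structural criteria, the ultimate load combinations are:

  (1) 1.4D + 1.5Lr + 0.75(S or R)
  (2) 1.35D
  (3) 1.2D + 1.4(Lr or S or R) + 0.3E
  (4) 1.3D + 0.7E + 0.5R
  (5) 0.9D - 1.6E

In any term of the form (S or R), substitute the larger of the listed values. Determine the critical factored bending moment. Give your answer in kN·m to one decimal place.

(S or R) → R = 56.5 kN·m; (Lr or S or R) → R = 56.5 kN·m.
(1) 1.4(130.8) + 1.5(2.6) + 0.75(56.5) = 183.1 + 3.9 + 42.4 = 229.4
(2) 1.35(130.8) = 176.6
(3) 1.2(130.8) + 1.4(56.5) + 0.3(43.5) = 249.1
(4) 1.3(130.8) + 0.7(43.5) + 0.5(56.5) = 228.7
(5) 0.9(130.8) - 1.6(43.5) = 117.7 - 69.6 = 48.1
Combination 3 governs: M_u = 249.1 kN·m.

249.1 kN·m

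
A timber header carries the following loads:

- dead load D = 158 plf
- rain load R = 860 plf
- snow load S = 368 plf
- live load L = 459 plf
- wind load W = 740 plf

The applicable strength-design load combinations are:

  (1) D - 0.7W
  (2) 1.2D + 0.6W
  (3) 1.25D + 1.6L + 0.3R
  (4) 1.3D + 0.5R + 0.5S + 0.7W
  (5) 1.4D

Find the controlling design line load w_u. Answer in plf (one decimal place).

1337.4 plf

(1) 1.0(158) - 0.7(740) = 158.0 - 518.0 = -360.0
(2) 1.2(158) + 0.6(740) = 189.6 + 444.0 = 633.6
(3) 1.25(158) + 1.6(459) + 0.3(860) = 197.5 + 734.4 + 258.0 = 1189.9
(4) 1.3(158) + 0.5(860) + 0.5(368) + 0.7(740) = 205.4 + 430.0 + 184.0 + 518.0 = 1337.4
(5) 1.4(158) = 221.2
The controlling combination is 4, giving 1337.4 plf.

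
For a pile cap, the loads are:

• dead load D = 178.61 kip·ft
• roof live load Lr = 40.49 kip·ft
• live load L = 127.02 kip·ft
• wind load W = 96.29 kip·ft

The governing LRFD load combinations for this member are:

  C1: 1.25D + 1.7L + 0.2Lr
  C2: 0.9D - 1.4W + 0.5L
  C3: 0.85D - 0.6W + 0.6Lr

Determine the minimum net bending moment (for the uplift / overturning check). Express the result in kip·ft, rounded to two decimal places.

C1: 1.25(178.61) + 1.7(127.02) + 0.2(40.49) = 223.26 + 215.93 + 8.10 = 447.29
C2: 0.9(178.61) - 1.4(96.29) + 0.5(127.02) = 160.75 - 134.81 + 63.51 = 89.45
C3: 0.85(178.61) - 0.6(96.29) + 0.6(40.49) = 151.82 - 57.77 + 24.29 = 118.34
Combination 2 gives the minimum: 89.45 kip·ft.

89.45 kip·ft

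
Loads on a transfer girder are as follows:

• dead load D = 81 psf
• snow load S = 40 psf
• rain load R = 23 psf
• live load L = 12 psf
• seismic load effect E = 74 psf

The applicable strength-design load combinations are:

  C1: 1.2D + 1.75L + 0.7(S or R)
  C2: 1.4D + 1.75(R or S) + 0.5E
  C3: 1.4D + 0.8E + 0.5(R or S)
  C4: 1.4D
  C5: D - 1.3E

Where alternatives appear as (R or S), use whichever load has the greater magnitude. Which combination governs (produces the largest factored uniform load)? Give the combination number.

(S or R) → S = 40 psf; (R or S) → S = 40 psf.
C1: 1.2(81) + 1.75(12) + 0.7(40) = 97.20 + 21.00 + 28.00 = 146.20
C2: 1.4(81) + 1.75(40) + 0.5(74) = 113.40 + 70.00 + 37.00 = 220.40
C3: 1.4(81) + 0.8(74) + 0.5(40) = 113.40 + 59.20 + 20.00 = 192.60
C4: 1.4(81) = 113.40
C5: 1.0(81) - 1.3(74) = 81.00 - 96.20 = -15.20
The largest value is 220.40 psf from combination 2.

Combination 2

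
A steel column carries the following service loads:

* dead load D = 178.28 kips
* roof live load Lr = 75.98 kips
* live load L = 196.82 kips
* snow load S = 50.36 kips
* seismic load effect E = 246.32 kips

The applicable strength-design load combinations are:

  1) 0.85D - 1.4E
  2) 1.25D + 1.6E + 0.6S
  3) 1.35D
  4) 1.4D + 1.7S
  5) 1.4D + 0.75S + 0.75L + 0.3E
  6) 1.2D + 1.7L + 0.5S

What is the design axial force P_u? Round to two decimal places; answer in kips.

1) 0.85(178.28) - 1.4(246.32) = 151.54 - 344.85 = -193.31
2) 1.25(178.28) + 1.6(246.32) + 0.6(50.36) = 222.85 + 394.11 + 30.22 = 647.18
3) 1.35(178.28) = 240.68
4) 1.4(178.28) + 1.7(50.36) = 249.59 + 85.61 = 335.20
5) 1.4(178.28) + 0.75(50.36) + 0.75(196.82) + 0.3(246.32) = 508.87
6) 1.2(178.28) + 1.7(196.82) + 0.5(50.36) = 213.94 + 334.59 + 25.18 = 573.71
The controlling combination is 2, giving 647.18 kips.

647.18 kips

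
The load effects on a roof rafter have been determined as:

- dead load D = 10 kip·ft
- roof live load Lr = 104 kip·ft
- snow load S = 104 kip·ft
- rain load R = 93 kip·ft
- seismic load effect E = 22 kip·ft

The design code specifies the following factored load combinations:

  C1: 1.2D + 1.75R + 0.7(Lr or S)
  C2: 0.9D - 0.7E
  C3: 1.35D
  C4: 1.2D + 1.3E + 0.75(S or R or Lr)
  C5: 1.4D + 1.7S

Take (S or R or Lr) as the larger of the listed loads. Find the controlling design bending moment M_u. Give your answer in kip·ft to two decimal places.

(Lr or S) → Lr = 104 kip·ft; (S or R or Lr) → S = 104 kip·ft.
C1: 1.2(10) + 1.75(93) + 0.7(104) = 247.55
C2: 0.9(10) - 0.7(22) = -6.40
C3: 1.35(10) = 13.50
C4: 1.2(10) + 1.3(22) + 0.75(104) = 118.60
C5: 1.4(10) + 1.7(104) = 190.80
The controlling combination is 1, giving 247.55 kip·ft.

247.55 kip·ft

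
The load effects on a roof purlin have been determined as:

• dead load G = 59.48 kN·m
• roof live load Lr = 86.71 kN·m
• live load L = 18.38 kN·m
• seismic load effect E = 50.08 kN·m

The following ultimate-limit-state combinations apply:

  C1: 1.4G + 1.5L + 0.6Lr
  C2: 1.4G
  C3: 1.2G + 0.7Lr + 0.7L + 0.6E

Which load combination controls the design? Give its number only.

C1: 1.4(59.48) + 1.5(18.38) + 0.6(86.71) = 83.27 + 27.57 + 52.03 = 162.87
C2: 1.4(59.48) = 83.27
C3: 1.2(59.48) + 0.7(86.71) + 0.7(18.38) + 0.6(50.08) = 174.99
The largest value is 174.99 kN·m from combination 3.

Combination 3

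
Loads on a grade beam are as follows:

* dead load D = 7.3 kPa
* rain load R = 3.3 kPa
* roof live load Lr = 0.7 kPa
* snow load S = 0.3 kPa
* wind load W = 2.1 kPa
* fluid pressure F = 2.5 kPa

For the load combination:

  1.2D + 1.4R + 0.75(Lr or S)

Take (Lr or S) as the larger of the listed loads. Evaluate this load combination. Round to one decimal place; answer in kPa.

13.9 kPa

(Lr or S) → Lr = 0.7 kPa.
1.2(7.3) + 1.4(3.3) + 0.75(0.7) = 13.9
q_u = 13.9 kPa.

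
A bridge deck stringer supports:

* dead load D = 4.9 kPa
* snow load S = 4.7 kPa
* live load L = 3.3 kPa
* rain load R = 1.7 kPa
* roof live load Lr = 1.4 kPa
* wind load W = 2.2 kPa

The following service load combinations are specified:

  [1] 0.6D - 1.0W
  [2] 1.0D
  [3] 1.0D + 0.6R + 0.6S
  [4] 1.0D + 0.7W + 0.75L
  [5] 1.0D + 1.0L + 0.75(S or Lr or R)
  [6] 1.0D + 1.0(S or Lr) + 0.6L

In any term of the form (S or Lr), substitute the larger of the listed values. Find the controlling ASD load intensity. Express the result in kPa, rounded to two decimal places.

(S or Lr or R) → S = 4.7 kPa; (S or Lr) → S = 4.7 kPa.
[1] 0.6(4.9) - 1.0(2.2) = 2.94 - 2.20 = 0.74
[2] 1.0(4.9) = 4.90
[3] 1.0(4.9) + 0.6(1.7) + 0.6(4.7) = 4.90 + 1.02 + 2.82 = 8.74
[4] 1.0(4.9) + 0.7(2.2) + 0.75(3.3) = 4.90 + 1.54 + 2.48 = 8.92
[5] 1.0(4.9) + 1.0(3.3) + 0.75(4.7) = 4.90 + 3.30 + 3.53 = 11.73
[6] 1.0(4.9) + 1.0(4.7) + 0.6(3.3) = 4.90 + 4.70 + 1.98 = 11.58
The controlling combination is 5, giving 11.73 kPa.

11.73 kPa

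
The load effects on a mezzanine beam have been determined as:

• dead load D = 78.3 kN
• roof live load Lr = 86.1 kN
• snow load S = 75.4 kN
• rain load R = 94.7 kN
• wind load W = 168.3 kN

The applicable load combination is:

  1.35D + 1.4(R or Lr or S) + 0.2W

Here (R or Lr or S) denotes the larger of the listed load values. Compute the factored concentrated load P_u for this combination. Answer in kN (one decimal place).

(R or Lr or S) → R = 94.7 kN.
1.35(78.3) + 1.4(94.7) + 0.2(168.3) = 271.9
P_u = 271.9 kN.

271.9 kN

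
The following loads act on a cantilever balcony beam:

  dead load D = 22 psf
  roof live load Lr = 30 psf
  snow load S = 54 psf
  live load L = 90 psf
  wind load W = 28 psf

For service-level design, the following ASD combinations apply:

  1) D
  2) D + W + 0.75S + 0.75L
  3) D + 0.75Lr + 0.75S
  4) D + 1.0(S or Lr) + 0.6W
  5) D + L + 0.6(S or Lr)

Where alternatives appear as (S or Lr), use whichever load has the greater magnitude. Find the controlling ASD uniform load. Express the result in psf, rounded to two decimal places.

158.00 psf

(S or Lr) → S = 54 psf.
1) 1.0(22) = 22.00
2) 1.0(22) + 1.0(28) + 0.75(54) + 0.75(90) = 22.00 + 28.00 + 40.50 + 67.50 = 158.00
3) 1.0(22) + 0.75(30) + 0.75(54) = 22.00 + 22.50 + 40.50 = 85.00
4) 1.0(22) + 1.0(54) + 0.6(28) = 22.00 + 54.00 + 16.80 = 92.80
5) 1.0(22) + 1.0(90) + 0.6(54) = 22.00 + 90.00 + 32.40 = 144.40
Maximum is from combination 2.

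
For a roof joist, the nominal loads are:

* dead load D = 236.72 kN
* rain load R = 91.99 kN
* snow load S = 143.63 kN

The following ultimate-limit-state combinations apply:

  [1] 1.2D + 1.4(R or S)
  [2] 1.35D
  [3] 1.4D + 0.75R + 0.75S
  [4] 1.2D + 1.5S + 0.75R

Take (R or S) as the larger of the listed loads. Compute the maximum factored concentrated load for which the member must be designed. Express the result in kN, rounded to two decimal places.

(R or S) → S = 143.63 kN.
[1] 1.2(236.72) + 1.4(143.63) = 485.15
[2] 1.35(236.72) = 319.57
[3] 1.4(236.72) + 0.75(91.99) + 0.75(143.63) = 331.41 + 68.99 + 107.72 = 508.12
[4] 1.2(236.72) + 1.5(143.63) + 0.75(91.99) = 284.06 + 215.45 + 68.99 = 568.50
The controlling combination is 4, giving 568.50 kN.

568.50 kN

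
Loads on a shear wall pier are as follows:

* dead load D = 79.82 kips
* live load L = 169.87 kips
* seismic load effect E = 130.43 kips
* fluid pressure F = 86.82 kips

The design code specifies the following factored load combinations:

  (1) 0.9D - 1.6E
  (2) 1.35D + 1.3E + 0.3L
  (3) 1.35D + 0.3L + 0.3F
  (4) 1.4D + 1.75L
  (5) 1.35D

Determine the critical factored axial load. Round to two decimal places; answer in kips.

(1) 0.9(79.82) - 1.6(130.43) = 71.84 - 208.69 = -136.85
(2) 1.35(79.82) + 1.3(130.43) + 0.3(169.87) = 107.76 + 169.56 + 50.96 = 328.28
(3) 1.35(79.82) + 0.3(169.87) + 0.3(86.82) = 184.76
(4) 1.4(79.82) + 1.75(169.87) = 111.75 + 297.27 = 409.02
(5) 1.35(79.82) = 107.76
The controlling combination is 4, giving 409.02 kips.

409.02 kips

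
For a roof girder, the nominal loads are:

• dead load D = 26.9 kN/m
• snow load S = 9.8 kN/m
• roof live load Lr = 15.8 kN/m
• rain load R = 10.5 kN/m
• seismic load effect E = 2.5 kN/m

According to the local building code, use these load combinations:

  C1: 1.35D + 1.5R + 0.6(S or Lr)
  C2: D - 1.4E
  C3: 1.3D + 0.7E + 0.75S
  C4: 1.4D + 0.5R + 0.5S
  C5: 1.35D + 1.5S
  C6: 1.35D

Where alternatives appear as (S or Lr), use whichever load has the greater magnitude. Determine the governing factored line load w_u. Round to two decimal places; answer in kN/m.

61.55 kN/m

(S or Lr) → Lr = 15.8 kN/m.
C1: 1.35(26.9) + 1.5(10.5) + 0.6(15.8) = 36.32 + 15.75 + 9.48 = 61.55
C2: 1.0(26.9) - 1.4(2.5) = 26.90 - 3.50 = 23.40
C3: 1.3(26.9) + 0.7(2.5) + 0.75(9.8) = 34.97 + 1.75 + 7.35 = 44.07
C4: 1.4(26.9) + 0.5(10.5) + 0.5(9.8) = 37.66 + 5.25 + 4.90 = 47.81
C5: 1.35(26.9) + 1.5(9.8) = 36.32 + 14.70 = 51.02
C6: 1.35(26.9) = 36.32
The controlling combination is 1, giving 61.55 kN/m.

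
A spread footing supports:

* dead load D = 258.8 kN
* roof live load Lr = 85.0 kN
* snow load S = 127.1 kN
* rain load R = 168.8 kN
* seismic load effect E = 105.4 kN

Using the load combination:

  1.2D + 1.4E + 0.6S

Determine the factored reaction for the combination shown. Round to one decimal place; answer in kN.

1.2(258.8) + 1.4(105.4) + 0.6(127.1) = 534.4
V_u = 534.4 kN.

534.4 kN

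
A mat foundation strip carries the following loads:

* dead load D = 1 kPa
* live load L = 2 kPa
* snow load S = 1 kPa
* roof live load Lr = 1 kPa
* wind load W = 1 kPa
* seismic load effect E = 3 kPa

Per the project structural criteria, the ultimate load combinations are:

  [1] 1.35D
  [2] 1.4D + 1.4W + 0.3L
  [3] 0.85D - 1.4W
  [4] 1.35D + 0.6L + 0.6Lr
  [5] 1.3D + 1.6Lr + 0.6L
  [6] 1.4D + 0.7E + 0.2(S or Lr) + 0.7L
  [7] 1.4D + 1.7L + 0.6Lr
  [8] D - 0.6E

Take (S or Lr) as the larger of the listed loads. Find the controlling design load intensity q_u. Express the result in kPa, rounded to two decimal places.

(S or Lr) → S = 1 kPa.
[1] 1.35(1) = 1.35
[2] 1.4(1) + 1.4(1) + 0.3(2) = 3.40
[3] 0.85(1) - 1.4(1) = -0.55
[4] 1.35(1) + 0.6(2) + 0.6(1) = 3.15
[5] 1.3(1) + 1.6(1) + 0.6(2) = 4.10
[6] 1.4(1) + 0.7(3) + 0.2(1) + 0.7(2) = 5.10
[7] 1.4(1) + 1.7(2) + 0.6(1) = 5.40
[8] 1.0(1) - 0.6(3) = -0.80
The controlling combination is 7, giving 5.40 kPa.

5.40 kPa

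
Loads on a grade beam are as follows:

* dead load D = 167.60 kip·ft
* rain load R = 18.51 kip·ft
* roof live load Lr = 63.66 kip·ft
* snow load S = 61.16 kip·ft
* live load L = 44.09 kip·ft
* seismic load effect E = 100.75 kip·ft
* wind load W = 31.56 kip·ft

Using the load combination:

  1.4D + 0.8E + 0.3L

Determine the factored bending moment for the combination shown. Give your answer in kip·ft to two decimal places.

1.4(167.60) + 0.8(100.75) + 0.3(44.09) = 234.64 + 80.60 + 13.23 = 328.47
M_u = 328.47 kip·ft.

328.47 kip·ft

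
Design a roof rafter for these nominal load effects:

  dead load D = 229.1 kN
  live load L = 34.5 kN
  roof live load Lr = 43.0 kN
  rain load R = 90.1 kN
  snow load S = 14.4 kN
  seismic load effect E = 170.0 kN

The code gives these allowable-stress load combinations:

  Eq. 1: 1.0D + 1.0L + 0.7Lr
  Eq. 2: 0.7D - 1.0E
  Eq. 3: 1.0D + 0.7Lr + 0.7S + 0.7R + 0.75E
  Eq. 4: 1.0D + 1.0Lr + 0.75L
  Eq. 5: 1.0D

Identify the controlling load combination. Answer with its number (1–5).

Combination 3

Eq. 1: 1.0(229.1) + 1.0(34.5) + 0.7(43.0) = 229.1 + 34.5 + 30.1 = 293.7
Eq. 2: 0.7(229.1) - 1.0(170.0) = 160.4 - 170.0 = -9.6
Eq. 3: 1.0(229.1) + 0.7(43.0) + 0.7(14.4) + 0.7(90.1) + 0.75(170.0) = 229.1 + 30.1 + 10.1 + 63.1 + 127.5 = 459.9
Eq. 4: 1.0(229.1) + 1.0(43.0) + 0.75(34.5) = 229.1 + 43.0 + 25.9 = 298.0
Eq. 5: 1.0(229.1) = 229.1
The largest value is 459.9 kN from combination 3.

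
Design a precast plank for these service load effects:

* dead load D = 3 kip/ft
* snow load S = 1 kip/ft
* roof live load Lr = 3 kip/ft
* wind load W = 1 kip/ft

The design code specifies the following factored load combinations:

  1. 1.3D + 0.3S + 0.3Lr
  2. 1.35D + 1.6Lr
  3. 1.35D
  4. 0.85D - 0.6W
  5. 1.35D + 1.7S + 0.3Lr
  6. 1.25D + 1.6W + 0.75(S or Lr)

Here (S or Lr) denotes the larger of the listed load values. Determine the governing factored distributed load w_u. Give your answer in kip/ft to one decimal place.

8.9 kip/ft

(S or Lr) → Lr = 3 kip/ft.
1. 1.3(3) + 0.3(1) + 0.3(3) = 3.9 + 0.3 + 0.9 = 5.1
2. 1.35(3) + 1.6(3) = 4.1 + 4.8 = 8.9
3. 1.35(3) = 4.1
4. 0.85(3) - 0.6(1) = 2.6 - 0.6 = 2.0
5. 1.35(3) + 1.7(1) + 0.3(3) = 4.1 + 1.7 + 0.9 = 6.7
6. 1.25(3) + 1.6(1) + 0.75(3) = 7.6
Combination 2 governs: w_u = 8.9 kip/ft.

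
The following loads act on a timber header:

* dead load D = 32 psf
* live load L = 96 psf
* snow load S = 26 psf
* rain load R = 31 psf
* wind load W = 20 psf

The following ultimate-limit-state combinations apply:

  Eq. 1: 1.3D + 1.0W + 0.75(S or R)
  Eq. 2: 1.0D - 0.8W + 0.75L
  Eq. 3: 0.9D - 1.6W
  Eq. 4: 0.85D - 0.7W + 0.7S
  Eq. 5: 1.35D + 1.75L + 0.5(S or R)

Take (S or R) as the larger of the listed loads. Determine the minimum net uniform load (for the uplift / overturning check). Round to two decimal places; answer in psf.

(S or R) → R = 31 psf.
Eq. 1: 1.3(32) + 1.0(20) + 0.75(31) = 84.85
Eq. 2: 1.0(32) - 0.8(20) + 0.75(96) = 88.00
Eq. 3: 0.9(32) - 1.6(20) = -3.20
Eq. 4: 0.85(32) - 0.7(20) + 0.7(26) = 31.40
Eq. 5: 1.35(32) + 1.75(96) + 0.5(31) = 226.70
Combination 3 gives the minimum: -3.20 psf.

-3.20 psf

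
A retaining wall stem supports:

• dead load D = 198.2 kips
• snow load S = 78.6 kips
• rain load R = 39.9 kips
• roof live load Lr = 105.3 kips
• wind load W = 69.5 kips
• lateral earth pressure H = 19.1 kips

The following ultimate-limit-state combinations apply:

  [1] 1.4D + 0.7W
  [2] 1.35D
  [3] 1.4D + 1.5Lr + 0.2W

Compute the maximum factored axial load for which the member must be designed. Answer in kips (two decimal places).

[1] 1.4(198.2) + 0.7(69.5) = 326.13
[2] 1.35(198.2) = 267.57
[3] 1.4(198.2) + 1.5(105.3) + 0.2(69.5) = 449.33
Combination 3 governs: P_u = 449.33 kips.

449.33 kips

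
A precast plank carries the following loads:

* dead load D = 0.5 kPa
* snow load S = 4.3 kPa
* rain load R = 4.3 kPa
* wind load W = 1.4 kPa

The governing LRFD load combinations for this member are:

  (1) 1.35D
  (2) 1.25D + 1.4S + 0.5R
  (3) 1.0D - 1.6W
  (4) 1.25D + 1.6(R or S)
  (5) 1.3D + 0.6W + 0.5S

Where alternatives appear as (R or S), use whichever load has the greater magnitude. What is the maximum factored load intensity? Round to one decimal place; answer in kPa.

8.8 kPa

(R or S) → R = 4.3 kPa.
(1) 1.35(0.5) = 0.7
(2) 1.25(0.5) + 1.4(4.3) + 0.5(4.3) = 0.6 + 6.0 + 2.2 = 8.8
(3) 1.0(0.5) - 1.6(1.4) = 0.5 - 2.2 = -1.7
(4) 1.25(0.5) + 1.6(4.3) = 0.6 + 6.9 = 7.5
(5) 1.3(0.5) + 0.6(1.4) + 0.5(4.3) = 3.6
Maximum is from combination 2.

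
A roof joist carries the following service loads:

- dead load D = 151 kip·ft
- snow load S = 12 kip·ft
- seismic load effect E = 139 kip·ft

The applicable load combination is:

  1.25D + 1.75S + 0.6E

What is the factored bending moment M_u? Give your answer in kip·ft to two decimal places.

293.15 kip·ft

1.25(151) + 1.75(12) + 0.6(139) = 293.15
M_u = 293.15 kip·ft.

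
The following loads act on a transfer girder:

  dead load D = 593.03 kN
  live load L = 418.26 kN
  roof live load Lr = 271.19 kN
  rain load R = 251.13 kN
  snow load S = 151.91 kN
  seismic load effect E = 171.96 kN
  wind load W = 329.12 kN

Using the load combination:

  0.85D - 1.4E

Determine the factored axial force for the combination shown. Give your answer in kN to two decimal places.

263.33 kN

0.85(593.03) - 1.4(171.96) = 263.33
N_u = 263.33 kN.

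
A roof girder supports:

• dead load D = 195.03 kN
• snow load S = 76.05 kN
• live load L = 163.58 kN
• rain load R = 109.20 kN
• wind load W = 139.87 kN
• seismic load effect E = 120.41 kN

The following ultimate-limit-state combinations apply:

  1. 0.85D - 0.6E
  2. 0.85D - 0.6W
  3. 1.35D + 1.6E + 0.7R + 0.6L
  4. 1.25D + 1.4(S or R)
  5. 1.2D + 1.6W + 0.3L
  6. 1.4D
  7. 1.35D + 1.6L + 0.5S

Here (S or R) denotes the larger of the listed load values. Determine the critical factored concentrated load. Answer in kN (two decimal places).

(S or R) → R = 109.20 kN.
1. 0.85(195.03) - 0.6(120.41) = 165.78 - 72.25 = 93.53
2. 0.85(195.03) - 0.6(139.87) = 81.85
3. 1.35(195.03) + 1.6(120.41) + 0.7(109.20) + 0.6(163.58) = 630.53
4. 1.25(195.03) + 1.4(109.20) = 243.79 + 152.88 = 396.67
5. 1.2(195.03) + 1.6(139.87) + 0.3(163.58) = 234.04 + 223.79 + 49.07 = 506.90
6. 1.4(195.03) = 273.04
7. 1.35(195.03) + 1.6(163.58) + 0.5(76.05) = 563.04
Combination 3 governs: P_u = 630.53 kN.

630.53 kN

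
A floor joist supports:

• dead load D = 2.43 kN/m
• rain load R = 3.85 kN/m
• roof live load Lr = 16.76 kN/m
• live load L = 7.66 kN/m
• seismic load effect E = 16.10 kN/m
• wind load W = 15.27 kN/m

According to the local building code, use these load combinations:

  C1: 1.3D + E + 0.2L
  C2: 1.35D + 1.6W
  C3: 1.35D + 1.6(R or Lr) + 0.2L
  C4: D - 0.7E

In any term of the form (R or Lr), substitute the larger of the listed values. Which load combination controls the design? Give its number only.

Combination 3

(R or Lr) → Lr = 16.76 kN/m.
C1: 1.3(2.43) + 1.0(16.10) + 0.2(7.66) = 20.79
C2: 1.35(2.43) + 1.6(15.27) = 27.71
C3: 1.35(2.43) + 1.6(16.76) + 0.2(7.66) = 31.63
C4: 1.0(2.43) - 0.7(16.10) = -8.84
The largest value is 31.63 kN/m from combination 3.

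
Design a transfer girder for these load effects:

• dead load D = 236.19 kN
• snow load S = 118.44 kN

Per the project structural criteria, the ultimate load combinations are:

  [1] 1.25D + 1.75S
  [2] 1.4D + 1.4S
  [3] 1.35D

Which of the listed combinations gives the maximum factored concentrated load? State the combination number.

[1] 1.25(236.19) + 1.75(118.44) = 295.24 + 207.27 = 502.51
[2] 1.4(236.19) + 1.4(118.44) = 496.48
[3] 1.35(236.19) = 318.86
The largest value is 502.51 kN from combination 1.

Combination 1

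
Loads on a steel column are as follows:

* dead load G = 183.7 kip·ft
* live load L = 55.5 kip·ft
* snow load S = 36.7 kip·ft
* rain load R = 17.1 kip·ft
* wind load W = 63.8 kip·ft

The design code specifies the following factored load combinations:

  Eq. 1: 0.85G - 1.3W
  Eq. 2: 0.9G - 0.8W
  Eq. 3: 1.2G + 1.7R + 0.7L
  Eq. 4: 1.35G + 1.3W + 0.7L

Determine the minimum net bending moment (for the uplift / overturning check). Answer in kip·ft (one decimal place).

73.2 kip·ft

Eq. 1: 0.85(183.7) - 1.3(63.8) = 73.2
Eq. 2: 0.9(183.7) - 0.8(63.8) = 114.3
Eq. 3: 1.2(183.7) + 1.7(17.1) + 0.7(55.5) = 288.4
Eq. 4: 1.35(183.7) + 1.3(63.8) + 0.7(55.5) = 369.8
Combination 1 gives the minimum: 73.2 kip·ft.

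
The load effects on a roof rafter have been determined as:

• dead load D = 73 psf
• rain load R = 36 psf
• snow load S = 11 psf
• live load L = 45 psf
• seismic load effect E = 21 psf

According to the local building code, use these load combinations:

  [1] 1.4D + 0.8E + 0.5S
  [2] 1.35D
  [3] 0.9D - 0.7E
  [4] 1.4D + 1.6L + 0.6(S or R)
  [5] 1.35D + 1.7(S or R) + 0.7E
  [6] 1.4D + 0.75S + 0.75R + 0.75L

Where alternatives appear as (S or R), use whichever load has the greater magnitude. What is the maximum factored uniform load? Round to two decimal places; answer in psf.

195.80 psf

(S or R) → R = 36 psf.
[1] 1.4(73) + 0.8(21) + 0.5(11) = 102.20 + 16.80 + 5.50 = 124.50
[2] 1.35(73) = 98.55
[3] 0.9(73) - 0.7(21) = 65.70 - 14.70 = 51.00
[4] 1.4(73) + 1.6(45) + 0.6(36) = 102.20 + 72.00 + 21.60 = 195.80
[5] 1.35(73) + 1.7(36) + 0.7(21) = 98.55 + 61.20 + 14.70 = 174.45
[6] 1.4(73) + 0.75(11) + 0.75(36) + 0.75(45) = 102.20 + 8.25 + 27.00 + 33.75 = 171.20
Maximum is from combination 4.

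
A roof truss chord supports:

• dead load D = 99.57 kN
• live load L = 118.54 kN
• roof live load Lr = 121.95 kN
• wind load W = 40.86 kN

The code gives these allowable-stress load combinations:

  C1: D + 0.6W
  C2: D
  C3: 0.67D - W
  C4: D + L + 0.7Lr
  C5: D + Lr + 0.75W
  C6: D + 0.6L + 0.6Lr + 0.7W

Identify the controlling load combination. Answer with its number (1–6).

Combination 4

C1: 1.0(99.57) + 0.6(40.86) = 99.57 + 24.52 = 124.09
C2: 1.0(99.57) = 99.57
C3: 0.67(99.57) - 1.0(40.86) = 66.71 - 40.86 = 25.85
C4: 1.0(99.57) + 1.0(118.54) + 0.7(121.95) = 99.57 + 118.54 + 85.37 = 303.48
C5: 1.0(99.57) + 1.0(121.95) + 0.75(40.86) = 99.57 + 121.95 + 30.65 = 252.17
C6: 1.0(99.57) + 0.6(118.54) + 0.6(121.95) + 0.7(40.86) = 272.47
The largest value is 303.48 kN from combination 4.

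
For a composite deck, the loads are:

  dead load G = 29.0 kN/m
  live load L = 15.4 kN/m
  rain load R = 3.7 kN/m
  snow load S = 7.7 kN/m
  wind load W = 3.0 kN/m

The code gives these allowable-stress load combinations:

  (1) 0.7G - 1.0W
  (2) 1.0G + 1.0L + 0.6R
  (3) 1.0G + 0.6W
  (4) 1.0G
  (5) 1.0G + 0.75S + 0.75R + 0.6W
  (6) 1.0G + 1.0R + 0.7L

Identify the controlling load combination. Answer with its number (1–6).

Combination 2

(1) 0.7(29.0) - 1.0(3.0) = 20.3 - 3.0 = 17.3
(2) 1.0(29.0) + 1.0(15.4) + 0.6(3.7) = 29.0 + 15.4 + 2.2 = 46.6
(3) 1.0(29.0) + 0.6(3.0) = 29.0 + 1.8 = 30.8
(4) 1.0(29.0) = 29.0
(5) 1.0(29.0) + 0.75(7.7) + 0.75(3.7) + 0.6(3.0) = 29.0 + 5.8 + 2.8 + 1.8 = 39.4
(6) 1.0(29.0) + 1.0(3.7) + 0.7(15.4) = 29.0 + 3.7 + 10.8 = 43.5
The largest value is 46.6 kN/m from combination 2.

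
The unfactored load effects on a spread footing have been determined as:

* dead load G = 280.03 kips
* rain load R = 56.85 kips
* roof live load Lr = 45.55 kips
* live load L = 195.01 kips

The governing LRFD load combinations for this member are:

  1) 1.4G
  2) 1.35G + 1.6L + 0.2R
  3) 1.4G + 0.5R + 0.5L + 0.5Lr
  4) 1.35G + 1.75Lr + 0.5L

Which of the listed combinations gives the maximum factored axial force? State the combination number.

Combination 2

1) 1.4(280.03) = 392.04
2) 1.35(280.03) + 1.6(195.01) + 0.2(56.85) = 378.04 + 312.02 + 11.37 = 701.43
3) 1.4(280.03) + 0.5(56.85) + 0.5(195.01) + 0.5(45.55) = 540.75
4) 1.35(280.03) + 1.75(45.55) + 0.5(195.01) = 378.04 + 79.71 + 97.51 = 555.26
The largest value is 701.43 kips from combination 2.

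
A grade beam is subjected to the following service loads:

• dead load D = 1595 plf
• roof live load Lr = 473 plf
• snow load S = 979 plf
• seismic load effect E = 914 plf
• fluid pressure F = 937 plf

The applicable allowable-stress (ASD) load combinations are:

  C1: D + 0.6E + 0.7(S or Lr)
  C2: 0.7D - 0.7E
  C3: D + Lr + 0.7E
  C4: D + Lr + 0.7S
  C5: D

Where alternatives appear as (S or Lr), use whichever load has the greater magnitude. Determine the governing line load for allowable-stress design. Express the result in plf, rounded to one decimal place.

2828.7 plf

(S or Lr) → S = 979 plf.
C1: 1.0(1595) + 0.6(914) + 0.7(979) = 2828.7
C2: 0.7(1595) - 0.7(914) = 476.7
C3: 1.0(1595) + 1.0(473) + 0.7(914) = 2707.8
C4: 1.0(1595) + 1.0(473) + 0.7(979) = 2753.3
C5: 1.0(1595) = 1595.0
Combination 1 governs: w = 2828.7 plf.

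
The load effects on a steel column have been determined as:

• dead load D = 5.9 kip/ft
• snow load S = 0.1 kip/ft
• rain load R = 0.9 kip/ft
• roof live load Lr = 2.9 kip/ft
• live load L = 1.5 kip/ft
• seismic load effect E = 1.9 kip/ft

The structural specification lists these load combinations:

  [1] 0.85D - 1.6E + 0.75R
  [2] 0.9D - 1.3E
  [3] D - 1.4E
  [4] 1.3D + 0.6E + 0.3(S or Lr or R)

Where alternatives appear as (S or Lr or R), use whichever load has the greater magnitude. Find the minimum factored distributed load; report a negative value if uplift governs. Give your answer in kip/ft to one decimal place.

(S or Lr or R) → Lr = 2.9 kip/ft.
[1] 0.85(5.9) - 1.6(1.9) + 0.75(0.9) = 5.0 - 3.0 + 0.7 = 2.7
[2] 0.9(5.9) - 1.3(1.9) = 5.3 - 2.5 = 2.8
[3] 1.0(5.9) - 1.4(1.9) = 5.9 - 2.7 = 3.2
[4] 1.3(5.9) + 0.6(1.9) + 0.3(2.9) = 7.7 + 1.1 + 0.9 = 9.7
Combination 1 gives the minimum: 2.7 kip/ft.

2.7 kip/ft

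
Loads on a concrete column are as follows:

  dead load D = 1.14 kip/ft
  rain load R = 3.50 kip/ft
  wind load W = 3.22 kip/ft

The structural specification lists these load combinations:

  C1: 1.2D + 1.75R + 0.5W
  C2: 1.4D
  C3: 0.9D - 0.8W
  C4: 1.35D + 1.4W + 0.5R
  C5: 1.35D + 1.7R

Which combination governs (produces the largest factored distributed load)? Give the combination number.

C1: 1.2(1.14) + 1.75(3.50) + 0.5(3.22) = 9.10
C2: 1.4(1.14) = 1.60
C3: 0.9(1.14) - 0.8(3.22) = 1.03 - 2.58 = -1.55
C4: 1.35(1.14) + 1.4(3.22) + 0.5(3.50) = 1.54 + 4.51 + 1.75 = 7.80
C5: 1.35(1.14) + 1.7(3.50) = 1.54 + 5.95 = 7.49
The largest value is 9.10 kip/ft from combination 1.

Combination 1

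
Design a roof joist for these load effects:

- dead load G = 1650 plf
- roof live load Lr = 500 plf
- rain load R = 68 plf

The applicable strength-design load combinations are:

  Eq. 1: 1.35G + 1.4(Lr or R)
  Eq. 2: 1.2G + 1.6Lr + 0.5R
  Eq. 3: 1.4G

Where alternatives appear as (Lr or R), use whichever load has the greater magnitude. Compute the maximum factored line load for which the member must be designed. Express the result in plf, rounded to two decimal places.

(Lr or R) → Lr = 500 plf.
Eq. 1: 1.35(1650) + 1.4(500) = 2227.50 + 700.00 = 2927.50
Eq. 2: 1.2(1650) + 1.6(500) + 0.5(68) = 1980.00 + 800.00 + 34.00 = 2814.00
Eq. 3: 1.4(1650) = 2310.00
Combination 1 governs: w_u = 2927.50 plf.

2927.50 plf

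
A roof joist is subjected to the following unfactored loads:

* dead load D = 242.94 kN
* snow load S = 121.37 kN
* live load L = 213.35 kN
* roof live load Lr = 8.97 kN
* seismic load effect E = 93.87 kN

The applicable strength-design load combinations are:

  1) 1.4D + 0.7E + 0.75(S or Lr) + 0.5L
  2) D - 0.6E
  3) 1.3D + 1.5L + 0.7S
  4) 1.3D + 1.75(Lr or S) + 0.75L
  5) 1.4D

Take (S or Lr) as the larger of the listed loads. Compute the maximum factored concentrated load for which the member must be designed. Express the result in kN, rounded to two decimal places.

(S or Lr) → S = 121.37 kN; (Lr or S) → S = 121.37 kN.
1) 1.4(242.94) + 0.7(93.87) + 0.75(121.37) + 0.5(213.35) = 603.53
2) 1.0(242.94) - 0.6(93.87) = 242.94 - 56.32 = 186.62
3) 1.3(242.94) + 1.5(213.35) + 0.7(121.37) = 315.82 + 320.03 + 84.96 = 720.81
4) 1.3(242.94) + 1.75(121.37) + 0.75(213.35) = 315.82 + 212.40 + 160.01 = 688.23
5) 1.4(242.94) = 340.12
The controlling combination is 3, giving 720.81 kN.

720.81 kN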